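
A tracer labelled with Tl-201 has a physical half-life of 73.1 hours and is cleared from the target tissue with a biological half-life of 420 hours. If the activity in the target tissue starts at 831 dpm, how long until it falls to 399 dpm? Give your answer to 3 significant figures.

1/t_eff = 1/t_phys + 1/t_biol = 1/73.1 + 1/420 = 0.016061 per hour.
t_eff = 73.1 × 420 / (73.1 + 420) ≈ 62.263 hours.
n = log₂(831/399) ≈ 1.0585; t = 1.0585 × 62.263 ≈ 65.903 hours.

65.9 hours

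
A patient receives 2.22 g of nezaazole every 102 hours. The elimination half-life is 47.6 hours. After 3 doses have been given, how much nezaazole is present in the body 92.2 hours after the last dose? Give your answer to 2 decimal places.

The 3 doses were given 296.2, 194.2, 92.2 hours ago.
Total = 2.22·(1/2)^(296.2/47.6) + 2.22·(1/2)^(194.2/47.6) + 2.22·(1/2)^(92.2/47.6)
      = 0.029726 + 0.13128 + 0.57978 ≈ 0.74079 g.

0.74 g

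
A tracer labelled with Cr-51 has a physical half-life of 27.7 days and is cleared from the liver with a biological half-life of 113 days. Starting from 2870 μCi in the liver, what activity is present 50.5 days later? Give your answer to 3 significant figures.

595 μCi

1/t_eff = 1/t_phys + 1/t_biol = 1/27.7 + 1/113 = 0.044951 per day.
t_eff = 27.7 × 113 / (27.7 + 113) ≈ 22.247 days.
Remaining = 2870 × (1/2)^(50.5/22.247) = 2870 × (1/2)^2.27 ≈ 595.03 μCi.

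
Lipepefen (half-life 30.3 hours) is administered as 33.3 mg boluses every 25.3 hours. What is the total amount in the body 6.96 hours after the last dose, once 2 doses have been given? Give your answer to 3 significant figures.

The 2 doses were given 32.26, 6.96 hours ago.
Total = 33.3·(1/2)^(32.26/30.3) + 33.3·(1/2)^(6.96/30.3)
      = 15.92 + 28.399 ≈ 44.319 mg.

44.3 mg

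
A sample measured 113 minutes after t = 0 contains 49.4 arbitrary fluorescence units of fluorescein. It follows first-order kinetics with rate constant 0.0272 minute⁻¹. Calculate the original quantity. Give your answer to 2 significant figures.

t½ = ln 2 / λ = 0.69315 / 0.0272 ≈ 25.483 minutes.
Number of half-lives elapsed: n = 113/25.483 ≈ 4.4343.
A₀ = A × 2^n = 49.4 × 2^4.4343 = 49.4 × 21.62 ≈ 1068 arbitrary fluorescence units.

1100 arbitrary fluorescence units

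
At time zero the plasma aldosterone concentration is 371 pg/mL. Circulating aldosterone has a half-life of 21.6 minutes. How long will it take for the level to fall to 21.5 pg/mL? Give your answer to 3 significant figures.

88.8 minutes

Fraction remaining = 21.5/371 ≈ 0.057951.
n = log₂(371/21.5) = ln(17.256)/ln 2 ≈ 4.109 half-lives.
t = n × t½ = 4.109 × 21.6 ≈ 88.755 minutes.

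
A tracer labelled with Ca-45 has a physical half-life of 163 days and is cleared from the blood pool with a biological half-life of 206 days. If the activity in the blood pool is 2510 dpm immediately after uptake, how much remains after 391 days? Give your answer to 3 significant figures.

128 dpm

1/t_eff = 1/t_phys + 1/t_biol = 1/163 + 1/206 = 0.010989 per day.
t_eff = 163 × 206 / (163 + 206) ≈ 90.997 days.
Remaining = 2510 × (1/2)^(391/90.997) = 2510 × (1/2)^4.2968 ≈ 127.7 dpm.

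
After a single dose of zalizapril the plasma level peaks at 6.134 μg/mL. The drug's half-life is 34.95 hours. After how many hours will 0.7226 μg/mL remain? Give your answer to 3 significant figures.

108 hours

Fraction remaining = 0.7226/6.134 ≈ 0.1178.
n = log₂(6.134/0.7226) = ln(8.4888)/ln 2 ≈ 3.0856 half-lives.
t = n × t½ = 3.0856 × 34.95 ≈ 107.84 hours.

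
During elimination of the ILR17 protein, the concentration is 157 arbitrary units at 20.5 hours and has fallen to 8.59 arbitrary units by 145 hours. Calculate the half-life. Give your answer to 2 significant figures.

30 hours

Over Δt = 145 − 20.5 = 124.5 hours, the level fell by a factor of 157/8.59 ≈ 18.277.
n = log₂(18.277) ≈ 4.192 half-lives, so t½ = 124.5/4.192 ≈ 29.7 hours.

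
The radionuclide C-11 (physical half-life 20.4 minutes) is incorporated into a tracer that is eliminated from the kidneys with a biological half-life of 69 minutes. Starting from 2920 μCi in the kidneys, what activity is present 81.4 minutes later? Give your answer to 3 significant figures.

1/t_eff = 1/t_phys + 1/t_biol = 1/20.4 + 1/69 = 0.063512 per minute.
t_eff = 20.4 × 69 / (20.4 + 69) ≈ 15.745 minutes.
Remaining = 2920 × (1/2)^(81.4/15.745) = 2920 × (1/2)^5.1699 ≈ 81.112 μCi.

81.1 μCi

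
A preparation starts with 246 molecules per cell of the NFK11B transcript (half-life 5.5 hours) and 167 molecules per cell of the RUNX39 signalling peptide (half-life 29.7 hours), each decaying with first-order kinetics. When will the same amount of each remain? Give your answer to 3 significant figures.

Set 246·(1/2)^(t/5.5) = 167·(1/2)^(t/29.7).
Taking log₂: log₂(246/167) = t·(1/5.5 − 1/29.7).
log₂(1.4731) = 0.55881; 1/5.5 − 1/29.7 = 0.14815.
t = 0.55881 / 0.14815 ≈ 3.772 hours.

3.77 hours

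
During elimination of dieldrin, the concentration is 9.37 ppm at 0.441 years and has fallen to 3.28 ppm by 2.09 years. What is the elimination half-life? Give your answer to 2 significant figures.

1.1 years

Over Δt = 2.09 − 0.441 = 1.649 years, the level fell by a factor of 9.37/3.28 ≈ 2.8567.
n = log₂(2.8567) ≈ 1.5144 half-lives, so t½ = 1.649/1.5144 ≈ 1.0889 years.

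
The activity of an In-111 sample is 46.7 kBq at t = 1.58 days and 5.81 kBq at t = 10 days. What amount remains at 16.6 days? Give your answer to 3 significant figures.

Over Δt = 10 − 1.58 = 8.42 days, the level fell by a factor of 46.7/5.81 ≈ 8.0379.
n = log₂(8.0379) ≈ 3.0068 half-lives, so t½ = 8.42/3.0068 ≈ 2.8003 days.
From t = 10 to t = 16.6: 5.81 × (1/2)^((16.6−10)/2.8003) ≈ 1.1342 kBq.

1.13 kBq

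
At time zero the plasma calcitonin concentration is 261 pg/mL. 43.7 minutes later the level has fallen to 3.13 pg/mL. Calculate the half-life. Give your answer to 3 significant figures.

6.85 minutes

A/A₀ = 3.13/261 ≈ 0.011992.
n = log₂(83.387) ≈ 6.3817 half-lives elapsed in 43.7 minutes.
t½ = 43.7/6.3817 ≈ 6.8477 minutes.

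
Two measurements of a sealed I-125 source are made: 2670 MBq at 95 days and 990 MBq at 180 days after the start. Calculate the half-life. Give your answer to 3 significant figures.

Over Δt = 180 − 95 = 85 days, the level fell by a factor of 2670/990 ≈ 2.697.
n = log₂(2.697) ≈ 1.4313 half-lives, so t½ = 85/1.4313 ≈ 59.385 days.

59.4 days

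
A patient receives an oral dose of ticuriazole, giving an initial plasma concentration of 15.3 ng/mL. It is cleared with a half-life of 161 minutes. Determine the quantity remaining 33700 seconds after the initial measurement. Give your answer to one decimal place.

Convert the elapsed time: 33700 seconds = 561.667 minutes.
Number of half-lives: n = 561.667/161 ≈ 3.4886.
Remaining = 15.3 × (1/2)^3.4886 = 15.3 × 0.089089 ≈ 1.3631 ng/mL.

1.4 ng/mL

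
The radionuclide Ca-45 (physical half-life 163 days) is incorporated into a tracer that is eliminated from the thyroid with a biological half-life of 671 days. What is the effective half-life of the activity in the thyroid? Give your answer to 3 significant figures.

1/t_eff = 1/t_phys + 1/t_biol = 1/163 + 1/671 = 0.0076253 per day.
t_eff = 163 × 671 / (163 + 671) ≈ 131.14 days.

131 days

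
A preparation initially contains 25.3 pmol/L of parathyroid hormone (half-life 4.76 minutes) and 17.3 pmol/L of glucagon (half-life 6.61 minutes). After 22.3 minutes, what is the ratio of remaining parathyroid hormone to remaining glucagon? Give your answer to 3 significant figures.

0.589

parathyroid hormone: 25.3 × (1/2)^(22.3/4.76) = 25.3 × (1/2)^4.6849 ≈ 0.98363 pmol/L.
glucagon: 17.3 × (1/2)^(22.3/6.61) = 17.3 × (1/2)^3.3737 ≈ 1.669 pmol/L.
Ratio ≈ 0.98363 / 1.669 ≈ 0.58934.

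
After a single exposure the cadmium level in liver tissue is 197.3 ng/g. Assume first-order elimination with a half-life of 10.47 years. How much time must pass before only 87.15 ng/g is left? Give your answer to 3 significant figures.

Fraction remaining = 87.15/197.3 ≈ 0.44171.
n = log₂(197.3/87.15) = ln(2.2639)/ln 2 ≈ 1.1788 half-lives.
t = n × t½ = 1.1788 × 10.47 ≈ 12.342 years.

12.3 years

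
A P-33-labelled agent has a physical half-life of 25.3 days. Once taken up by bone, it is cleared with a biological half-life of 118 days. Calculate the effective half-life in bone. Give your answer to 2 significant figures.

21 days

1/t_eff = 1/t_phys + 1/t_biol = 1/25.3 + 1/118 = 0.048 per day.
t_eff = 25.3 × 118 / (25.3 + 118) ≈ 20.833 days.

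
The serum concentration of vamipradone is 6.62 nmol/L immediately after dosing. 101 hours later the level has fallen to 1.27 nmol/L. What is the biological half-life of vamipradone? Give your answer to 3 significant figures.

42.4 hours

A/A₀ = 1.27/6.62 ≈ 0.19184.
n = log₂(5.2126) ≈ 2.382 half-lives elapsed in 101 hours.
t½ = 101/2.382 ≈ 42.401 hours.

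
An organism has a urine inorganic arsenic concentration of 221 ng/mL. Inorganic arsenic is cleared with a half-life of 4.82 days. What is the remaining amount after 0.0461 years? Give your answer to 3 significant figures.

Convert the elapsed time: 0.0461 years = 16.8265 days.
Number of half-lives: n = 16.8265/4.82 ≈ 3.491.
Remaining = 221 × (1/2)^3.491 = 221 × 0.088943 ≈ 19.656 ng/mL.

19.7 ng/mL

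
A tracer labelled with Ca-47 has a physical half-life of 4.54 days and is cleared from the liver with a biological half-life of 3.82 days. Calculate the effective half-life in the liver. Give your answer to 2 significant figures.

2.1 days

1/t_eff = 1/t_phys + 1/t_biol = 1/4.54 + 1/3.82 = 0.48204 per day.
t_eff = 4.54 × 3.82 / (4.54 + 3.82) ≈ 2.0745 days.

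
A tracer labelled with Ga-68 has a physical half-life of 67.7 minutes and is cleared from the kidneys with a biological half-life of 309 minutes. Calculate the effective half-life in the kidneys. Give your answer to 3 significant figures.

55.5 minutes

1/t_eff = 1/t_phys + 1/t_biol = 1/67.7 + 1/309 = 0.018007 per minute.
t_eff = 67.7 × 309 / (67.7 + 309) ≈ 55.533 minutes.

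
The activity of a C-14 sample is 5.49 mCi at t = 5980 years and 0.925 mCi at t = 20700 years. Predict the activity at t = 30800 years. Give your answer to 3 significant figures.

Over Δt = 20700 − 5980 = 14720 years, the level fell by a factor of 5.49/0.925 ≈ 5.9351.
n = log₂(5.9351) ≈ 2.5693 half-lives, so t½ = 14720/2.5693 ≈ 5729.2 years.
From t = 20700 to t = 30800: 0.925 × (1/2)^((30800−20700)/5729.2) ≈ 0.27256 mCi.

0.273 mCi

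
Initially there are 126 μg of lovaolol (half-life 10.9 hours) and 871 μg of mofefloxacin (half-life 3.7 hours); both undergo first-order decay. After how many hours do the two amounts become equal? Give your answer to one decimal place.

15.6 hours

Set 126·(1/2)^(t/10.9) = 871·(1/2)^(t/3.7).
Taking log₂: log₂(126/871) = t·(1/10.9 − 1/3.7).
log₂(0.14466) = -2.7892; 1/10.9 − 1/3.7 = -0.17853.
t = -2.7892 / -0.17853 ≈ 15.624 hours.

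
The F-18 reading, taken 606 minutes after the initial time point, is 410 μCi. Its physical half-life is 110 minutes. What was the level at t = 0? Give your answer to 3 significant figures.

Number of half-lives elapsed: n = 606/110 ≈ 5.5091.
A₀ = A × 2^n = 410 × 2^5.5091 = 410 × 45.541 ≈ 18672 μCi.

18700 μCi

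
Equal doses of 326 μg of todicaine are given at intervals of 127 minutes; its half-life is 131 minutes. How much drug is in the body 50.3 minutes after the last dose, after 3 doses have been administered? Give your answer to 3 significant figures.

The 3 doses were given 304.3, 177.3, 50.3 minutes ago.
Total = 326·(1/2)^(304.3/131) + 326·(1/2)^(177.3/131) + 326·(1/2)^(50.3/131)
      = 65.156 + 127.58 + 249.82 ≈ 442.56 μg.

443 μg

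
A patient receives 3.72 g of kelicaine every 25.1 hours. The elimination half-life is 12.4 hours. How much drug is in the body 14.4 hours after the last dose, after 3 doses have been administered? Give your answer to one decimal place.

2.2 g

The 3 doses were given 64.6, 39.5, 14.4 hours ago.
Total = 3.72·(1/2)^(64.6/12.4) + 3.72·(1/2)^(39.5/12.4) + 3.72·(1/2)^(14.4/12.4)
      = 0.10052 + 0.4089 + 1.6633 ≈ 2.1727 g.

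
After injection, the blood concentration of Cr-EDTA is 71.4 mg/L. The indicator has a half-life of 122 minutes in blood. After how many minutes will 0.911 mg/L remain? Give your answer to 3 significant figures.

768 minutes

Fraction remaining = 0.911/71.4 ≈ 0.012759.
n = log₂(71.4/0.911) = ln(78.375)/ln 2 ≈ 6.2923 half-lives.
t = n × t½ = 6.2923 × 122 ≈ 767.66 minutes.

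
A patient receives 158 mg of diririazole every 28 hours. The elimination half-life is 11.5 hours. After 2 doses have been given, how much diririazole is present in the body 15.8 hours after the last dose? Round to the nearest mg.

72 mg

The 2 doses were given 43.8, 15.8 hours ago.
Total = 158·(1/2)^(43.8/11.5) + 158·(1/2)^(15.8/11.5)
      = 11.275 + 60.963 ≈ 72.238 mg.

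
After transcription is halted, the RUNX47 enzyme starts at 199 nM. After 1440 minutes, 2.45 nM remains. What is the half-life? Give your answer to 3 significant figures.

227 minutes

A/A₀ = 2.45/199 ≈ 0.012312.
n = log₂(81.224) ≈ 6.3438 half-lives elapsed in 1440 minutes.
t½ = 1440/6.3438 ≈ 226.99 minutes.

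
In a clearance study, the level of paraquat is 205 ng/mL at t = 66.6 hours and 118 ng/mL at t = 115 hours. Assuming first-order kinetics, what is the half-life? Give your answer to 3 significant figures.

Over Δt = 115 − 66.6 = 48.4 hours, the level fell by a factor of 205/118 ≈ 1.7373.
n = log₂(1.7373) ≈ 0.79684 half-lives, so t½ = 48.4/0.79684 ≈ 60.74 hours.

60.7 hours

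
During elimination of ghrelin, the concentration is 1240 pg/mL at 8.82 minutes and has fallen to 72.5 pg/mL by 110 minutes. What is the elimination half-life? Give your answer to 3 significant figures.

Over Δt = 110 − 8.82 = 101.18 minutes, the level fell by a factor of 1240/72.5 ≈ 17.103.
n = log₂(17.103) ≈ 4.0962 half-lives, so t½ = 101.18/4.0962 ≈ 24.701 minutes.

24.7 minutes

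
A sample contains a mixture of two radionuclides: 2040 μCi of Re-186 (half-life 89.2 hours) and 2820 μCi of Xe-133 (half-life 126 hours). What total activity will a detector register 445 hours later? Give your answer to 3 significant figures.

308 μCi

Re-186: 2040 × (1/2)^(445/89.2) = 2040 × (1/2)^4.9888 ≈ 64.247 μCi.
Xe-133: 2820 × (1/2)^(445/126) = 2820 × (1/2)^3.5317 ≈ 243.83 μCi.
Total = 64.247 + 243.83 ≈ 308.08 μCi.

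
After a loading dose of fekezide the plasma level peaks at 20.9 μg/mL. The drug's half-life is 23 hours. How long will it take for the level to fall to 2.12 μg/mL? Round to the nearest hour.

76 hours

Fraction remaining = 2.12/20.9 ≈ 0.10144.
n = log₂(20.9/2.12) = ln(9.8585)/ln 2 ≈ 3.3014 half-lives.
t = n × t½ = 3.3014 × 23 ≈ 75.931 hours.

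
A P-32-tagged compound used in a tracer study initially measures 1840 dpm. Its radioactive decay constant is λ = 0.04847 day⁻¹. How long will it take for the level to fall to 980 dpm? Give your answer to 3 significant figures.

13.0 days

t½ = ln 2 / λ = 0.69315 / 0.04847 ≈ 14.301 days.
Fraction remaining = 980/1840 ≈ 0.53261.
n = log₂(1840/980) = ln(1.8776)/ln 2 ≈ 0.90885 half-lives.
t = n × t½ = 0.90885 × 14.301 ≈ 12.997 days.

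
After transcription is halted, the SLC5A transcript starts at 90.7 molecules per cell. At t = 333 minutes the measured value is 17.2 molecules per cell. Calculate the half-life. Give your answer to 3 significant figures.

139 minutes

A/A₀ = 17.2/90.7 ≈ 0.18964.
n = log₂(5.2733) ≈ 2.3987 half-lives elapsed in 333 minutes.
t½ = 333/2.3987 ≈ 138.83 minutes.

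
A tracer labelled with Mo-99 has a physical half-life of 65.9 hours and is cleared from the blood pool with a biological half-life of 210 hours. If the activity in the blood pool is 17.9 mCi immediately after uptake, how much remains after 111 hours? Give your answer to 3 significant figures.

3.86 mCi

1/t_eff = 1/t_phys + 1/t_biol = 1/65.9 + 1/210 = 0.019936 per hour.
t_eff = 65.9 × 210 / (65.9 + 210) ≈ 50.159 hours.
Remaining = 17.9 × (1/2)^(111/50.159) = 17.9 × (1/2)^2.2129 ≈ 3.8609 mCi.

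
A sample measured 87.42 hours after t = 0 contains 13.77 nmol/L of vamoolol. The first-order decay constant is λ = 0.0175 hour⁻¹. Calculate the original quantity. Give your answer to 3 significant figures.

t½ = ln 2 / λ = 0.69315 / 0.0175 ≈ 39.608 hours.
Number of half-lives elapsed: n = 87.42/39.608 ≈ 2.2071.
A₀ = A × 2^n = 13.77 × 2^2.2071 = 13.77 × 4.6175 ≈ 63.583 nmol/L.

63.6 nmol/L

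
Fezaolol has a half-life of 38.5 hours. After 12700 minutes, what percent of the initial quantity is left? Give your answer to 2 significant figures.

2.2%

12700 minutes = 211.667 hours.
n = 211.667/38.5 ≈ 5.4978 half-lives.
Fraction remaining = (1/2)^5.4978 ≈ 0.02213, i.e. 2.213%.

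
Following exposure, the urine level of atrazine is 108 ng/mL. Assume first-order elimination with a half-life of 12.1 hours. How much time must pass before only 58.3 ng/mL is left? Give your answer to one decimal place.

Fraction remaining = 58.3/108 ≈ 0.53981.
n = log₂(108/58.3) = ln(1.8525)/ln 2 ≈ 0.88946 half-lives.
t = n × t½ = 0.88946 × 12.1 ≈ 10.763 hours.

10.8 hours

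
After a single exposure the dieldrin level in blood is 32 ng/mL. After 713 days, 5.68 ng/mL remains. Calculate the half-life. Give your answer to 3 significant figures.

A/A₀ = 5.68/32 ≈ 0.1775.
n = log₂(5.6338) ≈ 2.4941 half-lives elapsed in 713 days.
t½ = 713/2.4941 ≈ 285.87 days.

286 days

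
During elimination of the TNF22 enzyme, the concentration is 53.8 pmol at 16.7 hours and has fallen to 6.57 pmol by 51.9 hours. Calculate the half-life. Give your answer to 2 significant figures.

12 hours

Over Δt = 51.9 − 16.7 = 35.2 hours, the level fell by a factor of 53.8/6.57 ≈ 8.1887.
n = log₂(8.1887) ≈ 3.0336 half-lives, so t½ = 35.2/3.0336 ≈ 11.603 hours.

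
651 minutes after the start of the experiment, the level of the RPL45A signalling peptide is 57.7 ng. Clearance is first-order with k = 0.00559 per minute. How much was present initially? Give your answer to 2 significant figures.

t½ = ln 2 / k = 0.69315 / 0.00559 ≈ 124 minutes.
Number of half-lives elapsed: n = 651/124 ≈ 5.2501.
A₀ = A × 2^n = 57.7 × 2^5.2501 = 57.7 × 38.057 ≈ 2195.9 ng.

2200 ng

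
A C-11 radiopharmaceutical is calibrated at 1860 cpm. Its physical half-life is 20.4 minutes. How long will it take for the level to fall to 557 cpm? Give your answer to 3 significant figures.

35.5 minutes

Fraction remaining = 557/1860 ≈ 0.29946.
n = log₂(1860/557) = ln(3.3393)/ln 2 ≈ 1.7396 half-lives.
t = n × t½ = 1.7396 × 20.4 ≈ 35.487 minutes.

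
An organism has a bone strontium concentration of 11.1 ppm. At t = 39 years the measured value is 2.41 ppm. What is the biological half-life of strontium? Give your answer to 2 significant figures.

A/A₀ = 2.41/11.1 ≈ 0.21712.
n = log₂(4.6058) ≈ 2.2035 half-lives elapsed in 39 years.
t½ = 39/2.2035 ≈ 17.699 years.

18 years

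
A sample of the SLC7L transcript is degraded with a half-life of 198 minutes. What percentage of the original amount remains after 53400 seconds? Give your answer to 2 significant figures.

53400 seconds = 890 minutes.
n = 890/198 ≈ 4.4949 half-lives.
Fraction remaining = (1/2)^4.4949 ≈ 0.044349, i.e. 4.4349%.

4.4%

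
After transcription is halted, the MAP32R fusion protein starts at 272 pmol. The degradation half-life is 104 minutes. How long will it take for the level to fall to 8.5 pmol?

520 minutes

8.5/272 = 1/32, so 5 half-lives have elapsed.
t = 5 × 104 = 520 minutes.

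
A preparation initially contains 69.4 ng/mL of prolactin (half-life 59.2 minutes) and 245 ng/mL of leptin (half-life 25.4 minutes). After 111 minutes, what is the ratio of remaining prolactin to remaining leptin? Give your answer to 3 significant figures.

1.60

prolactin: 69.4 × (1/2)^(111/59.2) = 69.4 × (1/2)^1.875 ≈ 18.92 ng/mL.
leptin: 245 × (1/2)^(111/25.4) = 245 × (1/2)^4.3701 ≈ 11.848 ng/mL.
Ratio ≈ 18.92 / 11.848 ≈ 1.5969.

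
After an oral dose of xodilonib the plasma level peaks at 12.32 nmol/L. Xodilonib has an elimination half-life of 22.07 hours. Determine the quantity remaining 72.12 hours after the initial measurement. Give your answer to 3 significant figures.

Number of half-lives: n = 72.12/22.07 ≈ 3.2678.
Remaining = 12.32 × (1/2)^3.2678 = 12.32 × 0.10382 ≈ 1.2791 nmol/L.

1.28 nmol/L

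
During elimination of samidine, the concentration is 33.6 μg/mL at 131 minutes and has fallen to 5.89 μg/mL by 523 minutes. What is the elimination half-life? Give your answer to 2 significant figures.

Over Δt = 523 − 131 = 392 minutes, the level fell by a factor of 33.6/5.89 ≈ 5.7046.
n = log₂(5.7046) ≈ 2.5121 half-lives, so t½ = 392/2.5121 ≈ 156.04 minutes.

160 minutes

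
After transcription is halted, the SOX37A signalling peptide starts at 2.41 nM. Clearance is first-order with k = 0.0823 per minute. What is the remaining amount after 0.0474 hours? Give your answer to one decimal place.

1.9 nM

t½ = ln 2 / k = 0.69315 / 0.0823 ≈ 8.4222 minutes.
Convert the elapsed time: 0.0474 hours = 2.844 minutes.
Number of half-lives: n = 2.844/8.4222 ≈ 0.33768.
Remaining = 2.41 × (1/2)^0.33768 = 2.41 × 0.79131 ≈ 1.9071 nM.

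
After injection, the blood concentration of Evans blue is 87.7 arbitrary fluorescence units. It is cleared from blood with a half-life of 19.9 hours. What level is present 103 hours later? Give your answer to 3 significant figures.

Number of half-lives: n = 103/19.9 ≈ 5.1759.
Remaining = 87.7 × (1/2)^5.1759 = 87.7 × 0.027663 ≈ 2.4261 arbitrary fluorescence units.

2.43 arbitrary fluorescence units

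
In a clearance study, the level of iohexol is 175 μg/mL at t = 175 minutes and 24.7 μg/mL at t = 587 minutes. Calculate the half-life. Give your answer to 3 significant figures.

Over Δt = 587 − 175 = 412 minutes, the level fell by a factor of 175/24.7 ≈ 7.085.
n = log₂(7.085) ≈ 2.8248 half-lives, so t½ = 412/2.8248 ≈ 145.85 minutes.

146 minutes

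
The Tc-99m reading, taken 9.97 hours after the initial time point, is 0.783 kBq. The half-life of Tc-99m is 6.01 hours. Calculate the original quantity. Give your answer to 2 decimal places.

Number of half-lives elapsed: n = 9.97/6.01 ≈ 1.6589.
A₀ = A × 2^n = 0.783 × 2^1.6589 = 0.783 × 3.1578 ≈ 2.4725 kBq.

2.47 kBq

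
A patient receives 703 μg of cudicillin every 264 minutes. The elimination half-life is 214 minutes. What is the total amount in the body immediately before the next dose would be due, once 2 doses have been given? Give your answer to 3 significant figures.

The 2 doses were given 528, 264 minutes ago.
Total = 703·(1/2)^(528/214) + 703·(1/2)^(264/214)
      = 127.12 + 298.94 ≈ 426.07 μg.

426 μg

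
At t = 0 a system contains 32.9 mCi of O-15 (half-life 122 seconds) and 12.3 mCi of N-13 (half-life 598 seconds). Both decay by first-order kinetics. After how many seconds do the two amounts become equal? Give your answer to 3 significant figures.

218 seconds

Set 32.9·(1/2)^(t/122) = 12.3·(1/2)^(t/598).
Taking log₂: log₂(32.9/12.3) = t·(1/122 − 1/598).
log₂(2.6748) = 1.4194; 1/122 − 1/598 = 0.0065245.
t = 1.4194 / 0.0065245 ≈ 217.55 seconds.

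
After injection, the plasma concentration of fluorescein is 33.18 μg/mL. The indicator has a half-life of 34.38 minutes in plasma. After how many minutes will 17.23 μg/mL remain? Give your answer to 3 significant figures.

Fraction remaining = 17.23/33.18 ≈ 0.51929.
n = log₂(33.18/17.23) = ln(1.9257)/ln 2 ≈ 0.94539 half-lives.
t = n × t½ = 0.94539 × 34.38 ≈ 32.503 minutes.

32.5 minutes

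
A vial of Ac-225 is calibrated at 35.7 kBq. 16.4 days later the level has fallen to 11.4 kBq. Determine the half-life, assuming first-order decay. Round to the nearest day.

10 days

A/A₀ = 11.4/35.7 ≈ 0.31933.
n = log₂(3.1316) ≈ 1.6469 half-lives elapsed in 16.4 days.
t½ = 16.4/1.6469 ≈ 9.9582 days.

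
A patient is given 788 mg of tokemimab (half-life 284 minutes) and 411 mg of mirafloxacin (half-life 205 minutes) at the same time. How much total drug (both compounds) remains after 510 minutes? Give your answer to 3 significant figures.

300 mg

tokemimab: 788 × (1/2)^(510/284) = 788 × (1/2)^1.7958 ≈ 226.96 mg.
mirafloxacin: 411 × (1/2)^(510/205) = 411 × (1/2)^2.4878 ≈ 73.272 mg.
Total = 226.96 + 73.272 ≈ 300.23 mg.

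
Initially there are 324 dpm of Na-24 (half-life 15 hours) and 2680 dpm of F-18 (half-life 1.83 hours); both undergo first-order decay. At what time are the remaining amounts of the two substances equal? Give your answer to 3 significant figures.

Set 324·(1/2)^(t/15) = 2680·(1/2)^(t/1.83).
Taking log₂: log₂(324/2680) = t·(1/15 − 1/1.83).
log₂(0.1209) = -3.0482; 1/15 − 1/1.83 = -0.47978.
t = -3.0482 / -0.47978 ≈ 6.3532 hours.

6.35 hours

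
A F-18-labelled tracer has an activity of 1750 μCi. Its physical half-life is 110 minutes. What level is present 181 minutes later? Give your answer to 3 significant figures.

559 μCi

Number of half-lives: n = 181/110 ≈ 1.6455.
Remaining = 1750 × (1/2)^1.6455 = 1750 × 0.31965 ≈ 559.38 μCi.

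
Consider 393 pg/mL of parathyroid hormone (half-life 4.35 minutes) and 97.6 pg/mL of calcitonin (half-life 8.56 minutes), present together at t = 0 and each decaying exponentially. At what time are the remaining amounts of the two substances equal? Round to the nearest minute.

18 minutes

Set 393·(1/2)^(t/4.35) = 97.6·(1/2)^(t/8.56).
Taking log₂: log₂(393/97.6) = t·(1/4.35 − 1/8.56).
log₂(4.0266) = 2.0096; 1/4.35 − 1/8.56 = 0.11306.
t = 2.0096 / 0.11306 ≈ 17.774 minutes.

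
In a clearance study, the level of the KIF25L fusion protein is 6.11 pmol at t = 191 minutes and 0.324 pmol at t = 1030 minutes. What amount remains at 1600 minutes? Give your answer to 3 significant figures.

Over Δt = 1030 − 191 = 839 minutes, the level fell by a factor of 6.11/0.324 ≈ 18.858.
n = log₂(18.858) ≈ 4.2371 half-lives, so t½ = 839/4.2371 ≈ 198.01 minutes.
From t = 1030 to t = 1600: 0.324 × (1/2)^((1600−1030)/198.01) ≈ 0.044055 pmol.

0.0441 pmol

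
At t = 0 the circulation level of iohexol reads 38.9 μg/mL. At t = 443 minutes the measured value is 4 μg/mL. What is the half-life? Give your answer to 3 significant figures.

A/A₀ = 4/38.9 ≈ 0.10283.
n = log₂(9.725) ≈ 3.2817 half-lives elapsed in 443 minutes.
t½ = 443/3.2817 ≈ 134.99 minutes.

135 minutes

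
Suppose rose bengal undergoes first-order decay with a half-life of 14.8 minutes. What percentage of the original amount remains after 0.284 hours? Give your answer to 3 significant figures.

45.0%

0.284 hours = 17.04 minutes.
n = 17.04/14.8 ≈ 1.1514 half-lives.
Fraction remaining = (1/2)^1.1514 ≈ 0.4502, i.e. 45.02%.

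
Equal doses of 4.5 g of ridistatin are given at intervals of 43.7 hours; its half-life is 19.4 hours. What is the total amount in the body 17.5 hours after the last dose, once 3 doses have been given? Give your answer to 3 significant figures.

3.02 g

The 3 doses were given 104.9, 61.2, 17.5 hours ago.
Total = 4.5·(1/2)^(104.9/19.4) + 4.5·(1/2)^(61.2/19.4) + 4.5·(1/2)^(17.5/19.4)
      = 0.10604 + 0.50533 + 2.408 ≈ 3.0194 g.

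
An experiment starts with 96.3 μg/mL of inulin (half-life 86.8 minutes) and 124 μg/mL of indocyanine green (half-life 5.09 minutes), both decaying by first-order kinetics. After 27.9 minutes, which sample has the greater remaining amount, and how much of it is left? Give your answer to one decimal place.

inulin, 77.1 μg/mL

inulin: 96.3 × (1/2)^0.32143 ≈ 77.067 μg/mL.
indocyanine green: 124 × (1/2)^5.4813 ≈ 2.7757 μg/mL.
Inulin has more remaining, at ≈ 77.067 μg/mL.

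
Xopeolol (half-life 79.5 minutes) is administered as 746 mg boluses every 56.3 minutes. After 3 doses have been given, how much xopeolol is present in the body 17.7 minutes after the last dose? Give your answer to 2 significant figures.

The 3 doses were given 130.3, 74, 17.7 minutes ago.
Total = 746·(1/2)^(130.3/79.5) + 746·(1/2)^(74/79.5) + 746·(1/2)^(17.7/79.5)
      = 239.53 + 391.32 + 639.32 ≈ 1270.2 mg.

1300 mg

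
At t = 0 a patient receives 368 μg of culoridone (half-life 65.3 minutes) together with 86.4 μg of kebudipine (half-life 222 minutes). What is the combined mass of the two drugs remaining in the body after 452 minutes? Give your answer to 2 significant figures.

culoridone: 368 × (1/2)^(452/65.3) = 368 × (1/2)^6.9219 ≈ 3.0349 μg.
kebudipine: 86.4 × (1/2)^(452/222) = 86.4 × (1/2)^2.036 ≈ 21.067 μg.
Total = 3.0349 + 21.067 ≈ 24.102 μg.

24 μg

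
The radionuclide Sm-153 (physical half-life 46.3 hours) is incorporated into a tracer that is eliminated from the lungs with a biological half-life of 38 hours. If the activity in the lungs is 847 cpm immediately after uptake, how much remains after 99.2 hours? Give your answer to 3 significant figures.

31.4 cpm

1/t_eff = 1/t_phys + 1/t_biol = 1/46.3 + 1/38 = 0.047914 per hour.
t_eff = 46.3 × 38 / (46.3 + 38) ≈ 20.871 hours.
Remaining = 847 × (1/2)^(99.2/20.871) = 847 × (1/2)^4.7531 ≈ 31.41 cpm.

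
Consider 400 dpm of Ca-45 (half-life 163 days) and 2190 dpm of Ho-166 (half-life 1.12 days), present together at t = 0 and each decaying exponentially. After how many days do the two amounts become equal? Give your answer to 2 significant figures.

2.8 days

Set 400·(1/2)^(t/163) = 2190·(1/2)^(t/1.12).
Taking log₂: log₂(400/2190) = t·(1/163 − 1/1.12).
log₂(0.18265) = -2.4529; 1/163 − 1/1.12 = -0.88672.
t = -2.4529 / -0.88672 ≈ 2.7662 days.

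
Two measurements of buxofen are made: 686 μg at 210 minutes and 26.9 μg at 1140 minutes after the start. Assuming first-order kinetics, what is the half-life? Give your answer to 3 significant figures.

199 minutes

Over Δt = 1140 − 210 = 930 minutes, the level fell by a factor of 686/26.9 ≈ 25.502.
n = log₂(25.502) ≈ 4.6725 half-lives, so t½ = 930/4.6725 ≈ 199.04 minutes.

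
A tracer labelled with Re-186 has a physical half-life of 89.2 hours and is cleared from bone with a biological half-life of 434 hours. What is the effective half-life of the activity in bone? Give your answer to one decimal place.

1/t_eff = 1/t_phys + 1/t_biol = 1/89.2 + 1/434 = 0.013515 per hour.
t_eff = 89.2 × 434 / (89.2 + 434) ≈ 73.992 hours.

74.0 hours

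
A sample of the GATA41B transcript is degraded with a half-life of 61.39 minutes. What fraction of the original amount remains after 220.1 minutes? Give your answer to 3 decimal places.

0.083

n = 220.1/61.39 ≈ 3.5853 half-lives.
Fraction remaining = (1/2)^3.5853 ≈ 0.083315.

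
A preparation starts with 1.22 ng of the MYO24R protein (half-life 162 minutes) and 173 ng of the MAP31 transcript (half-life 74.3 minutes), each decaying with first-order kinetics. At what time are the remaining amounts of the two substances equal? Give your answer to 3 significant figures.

981 minutes

Set 1.22·(1/2)^(t/162) = 173·(1/2)^(t/74.3).
Taking log₂: log₂(1.22/173) = t·(1/162 − 1/74.3).
log₂(0.007052) = -7.1477; 1/162 − 1/74.3 = -0.0072861.
t = -7.1477 / -0.0072861 ≈ 981.01 minutes.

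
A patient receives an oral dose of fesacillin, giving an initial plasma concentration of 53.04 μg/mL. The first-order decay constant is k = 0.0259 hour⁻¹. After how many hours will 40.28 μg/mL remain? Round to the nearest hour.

t½ = ln 2 / k = 0.69315 / 0.0259 ≈ 26.762 hours.
Fraction remaining = 40.28/53.04 ≈ 0.75943.
n = log₂(53.04/40.28) = ln(1.3168)/ln 2 ≈ 0.39702 half-lives.
t = n × t½ = 0.39702 × 26.762 ≈ 10.625 hours.

11 hours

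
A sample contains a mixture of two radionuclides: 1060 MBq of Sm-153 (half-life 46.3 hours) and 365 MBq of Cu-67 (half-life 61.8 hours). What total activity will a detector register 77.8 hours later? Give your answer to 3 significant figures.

483 MBq

Sm-153: 1060 × (1/2)^(77.8/46.3) = 1060 × (1/2)^1.6803 ≈ 330.73 MBq.
Cu-67: 365 × (1/2)^(77.8/61.8) = 365 × (1/2)^1.2589 ≈ 152.52 MBq.
Total = 330.73 + 152.52 ≈ 483.25 MBq.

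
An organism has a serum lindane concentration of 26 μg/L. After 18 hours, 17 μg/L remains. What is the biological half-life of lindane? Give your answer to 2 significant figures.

29 hours

A/A₀ = 17/26 ≈ 0.65385.
n = log₂(1.5294) ≈ 0.61298 half-lives elapsed in 18 hours.
t½ = 18/0.61298 ≈ 29.365 hours.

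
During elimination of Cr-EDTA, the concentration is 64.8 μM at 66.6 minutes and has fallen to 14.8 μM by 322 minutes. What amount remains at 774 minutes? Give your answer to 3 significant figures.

Over Δt = 322 − 66.6 = 255.4 minutes, the level fell by a factor of 64.8/14.8 ≈ 4.3784.
n = log₂(4.3784) ≈ 2.1304 half-lives, so t½ = 255.4/2.1304 ≈ 119.88 minutes.
From t = 322 to t = 774: 14.8 × (1/2)^((774−322)/119.88) ≈ 1.0846 μM.

1.08 μM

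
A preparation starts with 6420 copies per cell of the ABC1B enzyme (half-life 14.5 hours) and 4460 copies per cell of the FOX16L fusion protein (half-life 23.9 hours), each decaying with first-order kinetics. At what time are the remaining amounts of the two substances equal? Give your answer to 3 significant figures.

19.4 hours

Set 6420·(1/2)^(t/14.5) = 4460·(1/2)^(t/23.9).
Taking log₂: log₂(6420/4460) = t·(1/14.5 − 1/23.9).
log₂(1.4395) = 0.52553; 1/14.5 − 1/23.9 = 0.027125.
t = 0.52553 / 0.027125 ≈ 19.375 hours.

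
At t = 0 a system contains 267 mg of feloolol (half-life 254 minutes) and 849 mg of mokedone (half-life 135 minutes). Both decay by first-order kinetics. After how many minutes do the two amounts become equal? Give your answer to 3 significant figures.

Set 267·(1/2)^(t/254) = 849·(1/2)^(t/135).
Taking log₂: log₂(267/849) = t·(1/254 − 1/135).
log₂(0.31449) = -1.6689; 1/254 − 1/135 = -0.0034704.
t = -1.6689 / -0.0034704 ≈ 480.9 minutes.

481 minutes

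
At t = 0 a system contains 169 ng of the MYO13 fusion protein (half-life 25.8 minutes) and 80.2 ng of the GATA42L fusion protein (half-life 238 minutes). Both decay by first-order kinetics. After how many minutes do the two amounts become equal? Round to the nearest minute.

31 minutes

Set 169·(1/2)^(t/25.8) = 80.2·(1/2)^(t/238).
Taking log₂: log₂(169/80.2) = t·(1/25.8 − 1/238).
log₂(2.1072) = 1.0753; 1/25.8 − 1/238 = 0.034558.
t = 1.0753 / 0.034558 ≈ 31.117 minutes.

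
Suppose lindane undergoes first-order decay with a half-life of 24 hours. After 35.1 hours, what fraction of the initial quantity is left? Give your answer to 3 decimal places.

n = 35.1/24 ≈ 1.4625 half-lives.
Fraction remaining = (1/2)^1.4625 ≈ 0.36286.

0.363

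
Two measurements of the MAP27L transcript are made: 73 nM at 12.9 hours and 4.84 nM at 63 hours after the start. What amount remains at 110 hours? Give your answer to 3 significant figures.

Over Δt = 63 − 12.9 = 50.1 hours, the level fell by a factor of 73/4.84 ≈ 15.083.
n = log₂(15.083) ≈ 3.9148 half-lives, so t½ = 50.1/3.9148 ≈ 12.798 hours.
From t = 63 to t = 110: 4.84 × (1/2)^((110−63)/12.798) ≈ 0.37957 nM.

0.380 nM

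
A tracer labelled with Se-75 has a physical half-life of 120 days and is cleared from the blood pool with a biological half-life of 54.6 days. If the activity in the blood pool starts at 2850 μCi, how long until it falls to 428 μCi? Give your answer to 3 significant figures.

103 days

1/t_eff = 1/t_phys + 1/t_biol = 1/120 + 1/54.6 = 0.026648 per day.
t_eff = 120 × 54.6 / (120 + 54.6) ≈ 37.526 days.
n = log₂(2850/428) ≈ 2.7353; t = 2.7353 × 37.526 ≈ 102.64 days.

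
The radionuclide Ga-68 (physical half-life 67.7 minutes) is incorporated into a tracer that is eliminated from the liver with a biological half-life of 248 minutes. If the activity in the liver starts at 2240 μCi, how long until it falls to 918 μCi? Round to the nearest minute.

1/t_eff = 1/t_phys + 1/t_biol = 1/67.7 + 1/248 = 0.018803 per minute.
t_eff = 67.7 × 248 / (67.7 + 248) ≈ 53.182 minutes.
n = log₂(2240/918) ≈ 1.2869; t = 1.2869 × 53.182 ≈ 68.442 minutes.

68 minutes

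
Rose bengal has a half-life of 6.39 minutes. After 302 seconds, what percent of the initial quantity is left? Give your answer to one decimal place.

302 seconds = 5.03333 minutes.
n = 5.03333/6.39 ≈ 0.78769 half-lives.
Fraction remaining = (1/2)^0.78769 ≈ 0.57927, i.e. 57.927%.

57.9%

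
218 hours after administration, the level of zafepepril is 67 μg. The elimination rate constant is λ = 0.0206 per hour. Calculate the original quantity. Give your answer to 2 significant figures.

t½ = ln 2 / λ = 0.69315 / 0.0206 ≈ 33.648 hours.
Number of half-lives elapsed: n = 218/33.648 ≈ 6.4789.
A₀ = A × 2^n = 67 × 2^6.4789 = 67 × 89.193 ≈ 5975.9 μg.

6000 μg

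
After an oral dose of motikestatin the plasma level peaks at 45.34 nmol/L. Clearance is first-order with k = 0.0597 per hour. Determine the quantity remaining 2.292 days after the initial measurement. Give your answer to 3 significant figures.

1.70 nmol/L

t½ = ln 2 / k = 0.69315 / 0.0597 ≈ 11.611 hours.
Convert the elapsed time: 2.292 days = 55.008 hours.
Number of half-lives: n = 55.008/11.611 ≈ 4.7378.
Remaining = 45.34 × (1/2)^4.7378 = 45.34 × 0.037479 ≈ 1.6993 nmol/L.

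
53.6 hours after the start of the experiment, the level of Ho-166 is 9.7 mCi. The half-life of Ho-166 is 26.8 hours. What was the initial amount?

Number of half-lives elapsed: n = 53.6/26.8 ≈ 2.
A₀ = A × 2^n = 9.7 × 2^2 = 9.7 × 4 ≈ 38.8 mCi.

38.8 mCi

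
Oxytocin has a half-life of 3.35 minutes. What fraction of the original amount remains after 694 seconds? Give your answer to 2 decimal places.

694 seconds = 11.5667 minutes.
n = 11.5667/3.35 ≈ 3.4527 half-lives.
Fraction remaining = (1/2)^3.4527 ≈ 0.091332.

0.09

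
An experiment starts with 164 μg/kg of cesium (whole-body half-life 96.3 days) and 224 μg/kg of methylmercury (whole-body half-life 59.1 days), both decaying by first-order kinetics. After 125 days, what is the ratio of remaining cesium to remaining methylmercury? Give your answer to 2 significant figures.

cesium: 164 × (1/2)^(125/96.3) = 164 × (1/2)^1.298 ≈ 66.696 μg/kg.
methylmercury: 224 × (1/2)^(125/59.1) = 224 × (1/2)^2.1151 ≈ 51.707 μg/kg.
Ratio ≈ 66.696 / 51.707 ≈ 1.2899.

1.3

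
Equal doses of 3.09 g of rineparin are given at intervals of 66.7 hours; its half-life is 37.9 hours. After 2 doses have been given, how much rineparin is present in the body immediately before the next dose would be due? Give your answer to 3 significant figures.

1.18 g

The 2 doses were given 133.4, 66.7 hours ago.
Total = 3.09·(1/2)^(133.4/37.9) + 3.09·(1/2)^(66.7/37.9)
      = 0.2694 + 0.91238 ≈ 1.1818 g.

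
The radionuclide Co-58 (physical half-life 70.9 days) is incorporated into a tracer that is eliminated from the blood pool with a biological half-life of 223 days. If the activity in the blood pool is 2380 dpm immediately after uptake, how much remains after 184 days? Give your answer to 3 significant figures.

222 dpm

1/t_eff = 1/t_phys + 1/t_biol = 1/70.9 + 1/223 = 0.018589 per day.
t_eff = 70.9 × 223 / (70.9 + 223) ≈ 53.796 days.
Remaining = 2380 × (1/2)^(184/53.796) = 2380 × (1/2)^3.4203 ≈ 222.31 dpm.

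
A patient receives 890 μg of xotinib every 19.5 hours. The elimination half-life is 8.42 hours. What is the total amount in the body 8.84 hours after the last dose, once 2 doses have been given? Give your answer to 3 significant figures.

516 μg

The 2 doses were given 28.34, 8.84 hours ago.
Total = 890·(1/2)^(28.34/8.42) + 890·(1/2)^(8.84/8.42)
      = 86.335 + 429.88 ≈ 516.21 μg.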